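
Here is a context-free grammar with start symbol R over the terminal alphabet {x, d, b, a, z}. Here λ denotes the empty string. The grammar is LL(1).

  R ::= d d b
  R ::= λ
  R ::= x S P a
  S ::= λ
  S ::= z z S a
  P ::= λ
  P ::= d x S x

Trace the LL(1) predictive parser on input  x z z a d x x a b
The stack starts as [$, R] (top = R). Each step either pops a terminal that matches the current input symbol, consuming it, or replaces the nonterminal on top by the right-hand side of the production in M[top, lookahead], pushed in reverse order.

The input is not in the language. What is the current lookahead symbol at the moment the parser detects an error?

      Stack          Input                Action
   1  $ R            x z z a d x x a b $  expand R ::= x S P a
   2  $ a P S x      x z z a d x x a b $  match x
   3  $ a P S        z z a d x x a b $    expand S ::= z z S a
   4  $ a P a S z z  z z a d x x a b $    match z
   5  $ a P a S z    z a d x x a b $      match z
   6  $ a P a S      a d x x a b $        expand S ::= λ
   7  $ a P a        a d x x a b $        match a
   8  $ a P          d x x a b $          expand P ::= d x S x
   9  $ a x S x d    d x x a b $          match d
  10  $ a x S x      x x a b $            match x
  11  $ a x S        x a b $              expand S ::= λ
  12  $ a x          x a b $              match x
  13  $ a            a b $                match a
  14  $              b $                  error: stack empty but input remains

b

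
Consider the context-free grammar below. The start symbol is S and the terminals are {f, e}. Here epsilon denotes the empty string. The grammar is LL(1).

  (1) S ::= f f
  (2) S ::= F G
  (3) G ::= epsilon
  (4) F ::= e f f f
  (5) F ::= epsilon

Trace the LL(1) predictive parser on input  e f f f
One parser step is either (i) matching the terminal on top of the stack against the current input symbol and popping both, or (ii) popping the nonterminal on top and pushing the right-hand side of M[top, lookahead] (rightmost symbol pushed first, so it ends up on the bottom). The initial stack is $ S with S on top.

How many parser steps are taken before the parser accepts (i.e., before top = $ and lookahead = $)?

step 1: stack=$ S  input=e f f f $  — expand S ::= F G
step 2: stack=$ G F  input=e f f f $  — expand F ::= e f f f
step 3: stack=$ G f f f e  input=e f f f $  — match e
step 4: stack=$ G f f f  input=f f f $  — match f
step 5: stack=$ G f f  input=f f $  — match f
step 6: stack=$ G f  input=f $  — match f
step 7: stack=$ G  input=$  — expand G ::= epsilon
Accept reached after 7 steps.

7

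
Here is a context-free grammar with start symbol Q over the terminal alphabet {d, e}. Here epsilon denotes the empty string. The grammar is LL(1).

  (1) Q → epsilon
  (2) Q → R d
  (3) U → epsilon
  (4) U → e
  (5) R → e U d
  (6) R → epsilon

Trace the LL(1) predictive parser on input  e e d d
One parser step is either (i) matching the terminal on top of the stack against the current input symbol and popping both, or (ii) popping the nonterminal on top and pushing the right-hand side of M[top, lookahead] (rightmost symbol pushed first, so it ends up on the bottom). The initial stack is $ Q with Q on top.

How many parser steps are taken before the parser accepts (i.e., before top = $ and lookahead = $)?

step 1: stack=$ Q  input=e e d d $  — expand Q → R d
step 2: stack=$ d R  input=e e d d $  — expand R → e U d
step 3: stack=$ d d U e  input=e e d d $  — match e
step 4: stack=$ d d U  input=e d d $  — expand U → e
step 5: stack=$ d d e  input=e d d $  — match e
step 6: stack=$ d d  input=d d $  — match d
step 7: stack=$ d  input=d $  — match d
Accept reached after 7 steps.

7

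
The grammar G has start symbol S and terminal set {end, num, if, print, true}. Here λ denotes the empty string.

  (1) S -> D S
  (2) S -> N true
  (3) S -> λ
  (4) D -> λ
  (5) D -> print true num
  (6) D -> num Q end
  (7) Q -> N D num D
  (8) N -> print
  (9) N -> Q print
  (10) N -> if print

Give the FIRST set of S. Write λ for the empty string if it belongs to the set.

FIRST(D) = {λ, num, print}
FIRST(S) = {λ, if, num, print}  (via D S, N true)
FIRST(Q) = {if, print}  (via N D num D)
FIRST(N) = {if, print}  (via Q print)

{λ, if, num, print}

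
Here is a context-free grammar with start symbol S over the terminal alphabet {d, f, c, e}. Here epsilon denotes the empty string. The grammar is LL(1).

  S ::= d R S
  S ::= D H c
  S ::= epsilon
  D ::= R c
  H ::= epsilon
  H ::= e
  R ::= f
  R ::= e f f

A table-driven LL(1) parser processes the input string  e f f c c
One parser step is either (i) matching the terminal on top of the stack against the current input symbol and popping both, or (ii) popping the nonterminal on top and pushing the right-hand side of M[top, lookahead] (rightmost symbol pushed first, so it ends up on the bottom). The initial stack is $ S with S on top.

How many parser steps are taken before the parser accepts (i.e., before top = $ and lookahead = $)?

9

step 1: stack=$ S  input=e f f c c $  — expand S ::= D H c
step 2: stack=$ c H D  input=e f f c c $  — expand D ::= R c
step 3: stack=$ c H c R  input=e f f c c $  — expand R ::= e f f
step 4: stack=$ c H c f f e  input=e f f c c $  — match e
step 5: stack=$ c H c f f  input=f f c c $  — match f
step 6: stack=$ c H c f  input=f c c $  — match f
step 7: stack=$ c H c  input=c c $  — match c
step 8: stack=$ c H  input=c $  — expand H ::= epsilon
step 9: stack=$ c  input=c $  — match c
Accept reached after 9 steps.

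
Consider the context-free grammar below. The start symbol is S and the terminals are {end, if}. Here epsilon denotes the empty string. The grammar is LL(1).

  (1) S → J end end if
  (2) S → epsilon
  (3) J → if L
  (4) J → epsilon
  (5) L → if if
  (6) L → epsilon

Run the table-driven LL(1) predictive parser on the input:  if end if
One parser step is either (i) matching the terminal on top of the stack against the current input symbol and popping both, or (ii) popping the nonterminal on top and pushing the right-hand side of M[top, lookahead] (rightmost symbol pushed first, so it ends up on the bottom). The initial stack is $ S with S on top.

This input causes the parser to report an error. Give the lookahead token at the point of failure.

if

     Stack              Input        Action
  1  $ S                if end if $  expand S → J end end if
  2  $ if end end J     if end if $  expand J → if L
  3  $ if end end L if  if end if $  match if
  4  $ if end end L     end if $     expand L → epsilon
  5  $ if end end       end if $     match end
  6  $ if end           if $         error: top is terminal end but lookahead is if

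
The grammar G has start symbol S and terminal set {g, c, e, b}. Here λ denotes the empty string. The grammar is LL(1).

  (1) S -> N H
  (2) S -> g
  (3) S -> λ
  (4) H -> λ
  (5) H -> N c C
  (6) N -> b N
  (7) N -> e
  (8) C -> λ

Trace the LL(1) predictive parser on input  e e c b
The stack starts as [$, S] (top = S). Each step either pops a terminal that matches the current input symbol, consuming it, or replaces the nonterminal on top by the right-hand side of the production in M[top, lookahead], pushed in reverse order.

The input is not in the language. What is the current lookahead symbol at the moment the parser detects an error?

     Stack    Input      Action
  1  $ S      e e c b $  expand S -> N H
  2  $ H N    e e c b $  expand N -> e
  3  $ H e    e e c b $  match e
  4  $ H      e c b $    expand H -> N c C
  5  $ C c N  e c b $    expand N -> e
  6  $ C c e  e c b $    match e
  7  $ C c    c b $      match c
  8  $ C      b $        error: M[C, b] is empty

b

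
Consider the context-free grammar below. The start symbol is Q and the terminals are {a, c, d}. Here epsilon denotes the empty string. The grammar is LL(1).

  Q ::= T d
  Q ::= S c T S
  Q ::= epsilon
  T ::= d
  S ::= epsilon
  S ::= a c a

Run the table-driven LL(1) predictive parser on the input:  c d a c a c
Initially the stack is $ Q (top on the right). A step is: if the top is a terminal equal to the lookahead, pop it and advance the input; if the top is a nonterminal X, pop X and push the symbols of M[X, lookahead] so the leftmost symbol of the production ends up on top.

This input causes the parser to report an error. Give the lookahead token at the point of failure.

step 1: stack=$ Q  input=c d a c a c $  — expand Q ::= S c T S
step 2: stack=$ S T c S  input=c d a c a c $  — expand S ::= epsilon
step 3: stack=$ S T c  input=c d a c a c $  — match c
step 4: stack=$ S T  input=d a c a c $  — expand T ::= d
step 5: stack=$ S d  input=d a c a c $  — match d
step 6: stack=$ S  input=a c a c $  — expand S ::= a c a
step 7: stack=$ a c a  input=a c a c $  — match a
step 8: stack=$ a c  input=c a c $  — match c
step 9: stack=$ a  input=a c $  — match a
step 10: stack=$  input=c $  — error: stack empty but input remains

c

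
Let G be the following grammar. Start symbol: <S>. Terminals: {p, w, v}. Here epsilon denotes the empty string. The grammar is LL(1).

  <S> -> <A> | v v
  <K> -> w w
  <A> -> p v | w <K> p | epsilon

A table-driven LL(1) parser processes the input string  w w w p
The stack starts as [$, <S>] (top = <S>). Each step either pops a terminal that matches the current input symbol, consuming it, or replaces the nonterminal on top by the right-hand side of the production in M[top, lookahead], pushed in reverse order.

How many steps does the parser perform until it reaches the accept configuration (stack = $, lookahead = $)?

7

     Stack      Input      Action
  1  $ <S>      w w w p $  expand <S> -> <A>
  2  $ <A>      w w w p $  expand <A> -> w <K> p
  3  $ p <K> w  w w w p $  match w
  4  $ p <K>    w w p $    expand <K> -> w w
  5  $ p w w    w w p $    match w
  6  $ p w      w p $      match w
  7  $ p        p $        match p
Accept reached after 7 steps.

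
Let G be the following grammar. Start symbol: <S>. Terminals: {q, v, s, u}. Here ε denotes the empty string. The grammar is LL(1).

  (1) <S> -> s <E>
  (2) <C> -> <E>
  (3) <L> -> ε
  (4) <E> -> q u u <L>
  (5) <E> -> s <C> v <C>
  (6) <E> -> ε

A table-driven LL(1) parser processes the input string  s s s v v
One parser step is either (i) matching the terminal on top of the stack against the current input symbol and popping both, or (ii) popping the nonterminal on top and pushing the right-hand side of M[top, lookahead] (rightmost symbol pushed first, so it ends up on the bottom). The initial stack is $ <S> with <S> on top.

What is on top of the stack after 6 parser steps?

s

step 1: stack=$ <S>  input=s s s v v $  — expand <S> -> s <E>
step 2: stack=$ <E> s  input=s s s v v $  — match s
step 3: stack=$ <E>  input=s s v v $  — expand <E> -> s <C> v <C>
step 4: stack=$ <C> v <C> s  input=s s v v $  — match s
step 5: stack=$ <C> v <C>  input=s v v $  — expand <C> -> <E>
step 6: stack=$ <C> v <E>  input=s v v $  — expand <E> -> s <C> v <C>
Stack after step 6: $ <C> v <C> v <C> s (top = s).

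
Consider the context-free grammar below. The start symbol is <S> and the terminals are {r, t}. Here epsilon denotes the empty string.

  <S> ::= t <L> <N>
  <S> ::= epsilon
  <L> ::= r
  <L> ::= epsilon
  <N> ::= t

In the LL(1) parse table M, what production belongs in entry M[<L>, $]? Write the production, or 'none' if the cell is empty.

none

FIRST(<S>): from <S>::=t <L> <N> we get {t}; from <S>::=epsilon we get {epsilon}. So FIRST(<S>) = {epsilon, t}.
FIRST(<L>): from <L>::=r we get {r}; from <L>::=epsilon we get {epsilon}. So FIRST(<L>) = {epsilon, r}.
FIRST(<N>): from <N>::=t we get {t}. So FIRST(<N>) = {t}.
FOLLOW(<S>) includes $ since <S> is the start symbol.
FOLLOW(<L>): in <S>::=t <L> <N>, <L> is followed by <N> with FIRST {t}. Thus FOLLOW(<L>) = {t}.
For <L> ::= r: FIRST(r) = {r}, so it goes in M[<L>, t] for t ∈ {r}.
For <L> ::= epsilon: FIRST(epsilon) = {epsilon}, so it goes in M[<L>, t] for t ∈ {}; since epsilon ∈ FIRST, also for every t ∈ FOLLOW(<L>) = {t}.
None of these place a production in M[<L>, $].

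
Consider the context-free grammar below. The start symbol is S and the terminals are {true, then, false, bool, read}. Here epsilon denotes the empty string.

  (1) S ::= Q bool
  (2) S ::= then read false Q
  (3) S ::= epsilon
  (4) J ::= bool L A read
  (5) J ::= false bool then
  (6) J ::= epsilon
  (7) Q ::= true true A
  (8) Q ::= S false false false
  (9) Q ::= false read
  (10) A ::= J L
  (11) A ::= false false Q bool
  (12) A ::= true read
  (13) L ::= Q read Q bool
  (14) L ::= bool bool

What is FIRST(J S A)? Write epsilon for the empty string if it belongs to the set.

FIRST(J): from J::=bool L A read we get {bool}; from J::=false bool then we get {false}; from J::=epsilon we get {epsilon}. So FIRST(J) = {epsilon, bool, false}.
FIRST(S): from S::=Q bool we get {false, then, true}; from S::=then read false Q we get {then}; from S::=epsilon we get {epsilon}. So FIRST(S) = {epsilon, false, then, true}.
FIRST(Q): from Q::=true true A we get {true}; from Q::=S false false false we get {false, then, true}; from Q::=false read we get {false}. So FIRST(Q) = {false, then, true}.
FIRST(L): from L::=Q read Q bool we get {false, then, true}; from L::=bool bool we get {bool}. So FIRST(L) = {bool, false, then, true}.
FIRST(A): from A::=J L we get {bool, false, then, true}; from A::=false false Q bool we get {false}; from A::=true read we get {true}. So FIRST(A) = {bool, false, then, true}.
FIRST(J S A): take FIRST of each symbol in turn, carrying on past any symbol whose FIRST contains epsilon; result {bool, false, then, true}.

{bool, false, then, true}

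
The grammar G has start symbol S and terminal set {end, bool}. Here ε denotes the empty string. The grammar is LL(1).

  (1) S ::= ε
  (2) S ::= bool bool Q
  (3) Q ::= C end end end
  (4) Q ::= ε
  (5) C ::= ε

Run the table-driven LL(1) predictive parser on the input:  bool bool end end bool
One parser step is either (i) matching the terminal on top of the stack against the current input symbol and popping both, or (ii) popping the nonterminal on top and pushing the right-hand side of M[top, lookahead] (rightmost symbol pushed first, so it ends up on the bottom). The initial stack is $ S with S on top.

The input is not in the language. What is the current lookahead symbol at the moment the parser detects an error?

step 1: stack=$ S  input=bool bool end end bool $  — expand S ::= bool bool Q
step 2: stack=$ Q bool bool  input=bool bool end end bool $  — match bool
step 3: stack=$ Q bool  input=bool end end bool $  — match bool
step 4: stack=$ Q  input=end end bool $  — expand Q ::= C end end end
step 5: stack=$ end end end C  input=end end bool $  — expand C ::= ε
step 6: stack=$ end end end  input=end end bool $  — match end
step 7: stack=$ end end  input=end bool $  — match end
step 8: stack=$ end  input=bool $  — error: top is terminal end but lookahead is bool

bool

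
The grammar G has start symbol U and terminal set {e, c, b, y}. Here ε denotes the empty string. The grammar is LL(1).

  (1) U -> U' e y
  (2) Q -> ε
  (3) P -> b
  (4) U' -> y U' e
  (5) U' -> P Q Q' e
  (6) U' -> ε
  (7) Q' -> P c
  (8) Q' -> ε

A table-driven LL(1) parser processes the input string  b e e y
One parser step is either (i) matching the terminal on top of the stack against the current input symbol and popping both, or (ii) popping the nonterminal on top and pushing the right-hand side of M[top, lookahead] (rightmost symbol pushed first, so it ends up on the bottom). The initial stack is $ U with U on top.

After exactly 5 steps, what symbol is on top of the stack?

Q'

step 1: stack=$ U  input=b e e y $  — expand U -> U' e y
step 2: stack=$ y e U'  input=b e e y $  — expand U' -> P Q Q' e
step 3: stack=$ y e e Q' Q P  input=b e e y $  — expand P -> b
step 4: stack=$ y e e Q' Q b  input=b e e y $  — match b
step 5: stack=$ y e e Q' Q  input=e e y $  — expand Q -> ε
Stack after step 5: $ y e e Q' (top = Q').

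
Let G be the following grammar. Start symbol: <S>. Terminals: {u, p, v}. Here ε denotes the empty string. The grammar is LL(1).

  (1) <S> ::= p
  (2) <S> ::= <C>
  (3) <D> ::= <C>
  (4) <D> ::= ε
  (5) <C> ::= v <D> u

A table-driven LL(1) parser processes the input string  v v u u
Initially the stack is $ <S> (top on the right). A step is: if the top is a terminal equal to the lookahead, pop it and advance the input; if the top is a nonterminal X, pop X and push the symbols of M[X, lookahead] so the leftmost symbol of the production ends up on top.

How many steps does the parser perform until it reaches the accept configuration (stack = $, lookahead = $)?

9

     Stack        Input      Action
  1  $ <S>        v v u u $  expand <S> ::= <C>
  2  $ <C>        v v u u $  expand <C> ::= v <D> u
  3  $ u <D> v    v v u u $  match v
  4  $ u <D>      v u u $    expand <D> ::= <C>
  5  $ u <C>      v u u $    expand <C> ::= v <D> u
  6  $ u u <D> v  v u u $    match v
  7  $ u u <D>    u u $      expand <D> ::= ε
  8  $ u u        u u $      match u
  9  $ u          u $        match u
Accept reached after 9 steps.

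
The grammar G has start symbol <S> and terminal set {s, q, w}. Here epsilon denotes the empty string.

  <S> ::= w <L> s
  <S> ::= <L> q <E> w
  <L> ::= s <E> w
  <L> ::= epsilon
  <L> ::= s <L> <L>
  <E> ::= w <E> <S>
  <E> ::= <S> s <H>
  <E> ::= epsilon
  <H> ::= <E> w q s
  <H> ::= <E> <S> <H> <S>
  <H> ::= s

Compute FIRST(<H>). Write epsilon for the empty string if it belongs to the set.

{q, s, w}

FIRST(<L>) = {epsilon, s}
FIRST(<S>) = {q, s, w}  (via <L> q <E> w)
FIRST(<E>) = {epsilon, q, s, w}  (via <S> s <H>)
FIRST(<H>) = {q, s, w}  (via <E> w q s, <E> <S> <H> <S>)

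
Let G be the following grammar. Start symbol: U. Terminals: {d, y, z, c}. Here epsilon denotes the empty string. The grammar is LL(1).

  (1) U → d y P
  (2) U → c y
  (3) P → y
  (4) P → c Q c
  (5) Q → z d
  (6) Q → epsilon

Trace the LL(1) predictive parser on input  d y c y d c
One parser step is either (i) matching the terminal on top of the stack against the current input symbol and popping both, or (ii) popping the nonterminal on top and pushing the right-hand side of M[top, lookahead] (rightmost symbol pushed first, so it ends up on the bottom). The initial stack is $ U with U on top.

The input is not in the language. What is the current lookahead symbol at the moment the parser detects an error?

step 1: stack=$ U  input=d y c y d c $  — expand U → d y P
step 2: stack=$ P y d  input=d y c y d c $  — match d
step 3: stack=$ P y  input=y c y d c $  — match y
step 4: stack=$ P  input=c y d c $  — expand P → c Q c
step 5: stack=$ c Q c  input=c y d c $  — match c
step 6: stack=$ c Q  input=y d c $  — error: M[Q, y] is empty

y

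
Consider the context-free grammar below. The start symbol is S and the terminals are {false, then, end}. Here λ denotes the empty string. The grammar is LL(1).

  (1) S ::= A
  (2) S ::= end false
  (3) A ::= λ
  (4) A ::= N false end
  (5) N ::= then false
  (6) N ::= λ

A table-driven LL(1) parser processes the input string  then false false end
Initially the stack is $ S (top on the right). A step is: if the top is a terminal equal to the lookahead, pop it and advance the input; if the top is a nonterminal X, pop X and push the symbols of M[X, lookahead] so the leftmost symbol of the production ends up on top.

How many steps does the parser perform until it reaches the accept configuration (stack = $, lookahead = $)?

7

     Stack                   Input                   Action
  1  $ S                     then false false end $  expand S ::= A
  2  $ A                     then false false end $  expand A ::= N false end
  3  $ end false N           then false false end $  expand N ::= then false
  4  $ end false false then  then false false end $  match then
  5  $ end false false       false false end $       match false
  6  $ end false             false end $             match false
  7  $ end                   end $                   match end
Accept reached after 7 steps.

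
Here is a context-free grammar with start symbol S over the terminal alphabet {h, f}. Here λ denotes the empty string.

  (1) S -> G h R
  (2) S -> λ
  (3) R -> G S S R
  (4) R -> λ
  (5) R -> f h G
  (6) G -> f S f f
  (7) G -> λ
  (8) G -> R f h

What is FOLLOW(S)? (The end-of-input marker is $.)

{$, f, h}

FIRST(S): from S->G h R we get {f, h}; from S->λ we get {λ}. So FIRST(S) = {λ, f, h}.
FIRST(R): from R->G S S R we get {λ, f, h}; from R->λ we get {λ}; from R->f h G we get {f}. So FIRST(R) = {λ, f, h}.
FIRST(G): from G->f S f f we get {f}; from G->λ we get {λ}; from G->R f h we get {f, h}. So FIRST(G) = {λ, f, h}.
FOLLOW(S) includes $ since S is the start symbol.
FOLLOW(S): in R->G S S R (occurrence 1), S is followed by S R with FIRST {λ, f, h}; in R->G S S R (occurrence 1), the suffix after S is nullable, so FOLLOW(S) ⊇ FOLLOW(R) = {$, f, h}; in R->G S S R (occurrence 2), S is followed by R with FIRST {λ, f, h}; in R->G S S R (occurrence 2), the suffix after S is nullable, so FOLLOW(S) ⊇ FOLLOW(R) = {$, f, h}; in G->f S f f, S is followed by f f with FIRST {f}. Thus FOLLOW(S) = {$, f, h}.
FOLLOW(R): in S->G h R, the suffix after R is empty, so FOLLOW(R) ⊇ FOLLOW(S) = {$, f, h}; in R->G S S R, the suffix after R is empty (adds nothing new); in G->R f h, R is followed by f h with FIRST {f}. Thus FOLLOW(R) = {$, f, h}.
FOLLOW(G): in S->G h R, G is followed by h R with FIRST {h}; in R->G S S R, G is followed by S S R with FIRST {λ, f, h}; in R->G S S R, the suffix after G is nullable, so FOLLOW(G) ⊇ FOLLOW(R) = {$, f, h}; in R->f h G, the suffix after G is empty, so FOLLOW(G) ⊇ FOLLOW(R) = {$, f, h}. Thus FOLLOW(G) = {$, f, h}.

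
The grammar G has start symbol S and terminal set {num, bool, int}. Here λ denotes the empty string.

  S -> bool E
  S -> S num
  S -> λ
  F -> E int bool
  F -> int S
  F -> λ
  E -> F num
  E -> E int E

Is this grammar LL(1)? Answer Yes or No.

No

FIRST(S) = {λ, bool, num}
FIRST(F) = {λ, int, num}
FIRST(E) = {int, num}
FOLLOW(S) = {$, num}
FOLLOW(F) = {num}
FOLLOW(E) = {$, int, num}
Cell M[E, int] receives both E -> F num and E -> E int E — the grammar is not LL(1).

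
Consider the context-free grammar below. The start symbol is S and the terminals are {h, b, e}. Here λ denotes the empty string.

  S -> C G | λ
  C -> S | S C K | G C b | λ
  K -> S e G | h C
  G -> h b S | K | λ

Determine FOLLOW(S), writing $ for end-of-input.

{$, b, e, h}

FIRST(S) = {λ, b, e, h}  (via C G)
FIRST(K) = {b, e, h}  (via S e G)
FIRST(G) = {λ, b, e, h}  (via K)
FIRST(C) = {λ, b, e, h}  (via S, S C K, G C b)
FOLLOW(S) includes $ since S is the start symbol.
FOLLOW(S): in C->S, the suffix after S is empty, so FOLLOW(S) ⊇ FOLLOW(C) = {$, b, e, h}; in C->S C K, S is followed by C K with FIRST {b, e, h}; in K->S e G, S is followed by e G with FIRST {e}; in G->h b S, the suffix after S is empty, so FOLLOW(S) ⊇ FOLLOW(G) = {$, b, e, h}. Thus FOLLOW(S) = {$, b, e, h}.
FOLLOW(C): in S->C G, C is followed by G with FIRST {λ, b, e, h}; in S->C G, the suffix after C is nullable, so FOLLOW(C) ⊇ FOLLOW(S) = {$, b, e, h}; in C->S C K, C is followed by K with FIRST {b, e, h}; in C->G C b, C is followed by b with FIRST {b}; in K->h C, the suffix after C is empty, so FOLLOW(C) ⊇ FOLLOW(K) = {$, b, e, h}. Thus FOLLOW(C) = {$, b, e, h}.
FOLLOW(K): in C->S C K, the suffix after K is empty, so FOLLOW(K) ⊇ FOLLOW(C) = {$, b, e, h}; in G->K, the suffix after K is empty, so FOLLOW(K) ⊇ FOLLOW(G) = {$, b, e, h}. Thus FOLLOW(K) = {$, b, e, h}.
FOLLOW(G): in S->C G, the suffix after G is empty, so FOLLOW(G) ⊇ FOLLOW(S) = {$, b, e, h}; in C->G C b, G is followed by C b with FIRST {b, e, h}; in K->S e G, the suffix after G is empty, so FOLLOW(G) ⊇ FOLLOW(K) = {$, b, e, h}. Thus FOLLOW(G) = {$, b, e, h}.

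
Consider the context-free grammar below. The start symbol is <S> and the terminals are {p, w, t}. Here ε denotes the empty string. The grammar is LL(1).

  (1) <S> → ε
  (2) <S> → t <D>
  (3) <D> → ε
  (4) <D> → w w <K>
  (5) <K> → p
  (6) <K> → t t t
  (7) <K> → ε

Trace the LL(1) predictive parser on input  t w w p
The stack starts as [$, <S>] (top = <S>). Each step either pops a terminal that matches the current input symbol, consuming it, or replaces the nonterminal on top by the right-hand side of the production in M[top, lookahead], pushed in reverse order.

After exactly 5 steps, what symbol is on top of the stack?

<K>

     Stack      Input      Action
  1  $ <S>      t w w p $  expand <S> → t <D>
  2  $ <D> t    t w w p $  match t
  3  $ <D>      w w p $    expand <D> → w w <K>
  4  $ <K> w w  w w p $    match w
  5  $ <K> w    w p $      match w
Stack after step 5: $ <K> (top = <K>).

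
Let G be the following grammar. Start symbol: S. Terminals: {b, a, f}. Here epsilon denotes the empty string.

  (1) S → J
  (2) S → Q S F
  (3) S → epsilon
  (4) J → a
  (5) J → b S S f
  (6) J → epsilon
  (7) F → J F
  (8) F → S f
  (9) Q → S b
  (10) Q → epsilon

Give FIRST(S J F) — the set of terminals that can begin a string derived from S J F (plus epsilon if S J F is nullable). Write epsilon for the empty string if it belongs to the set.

{a, b, f}

FIRST(J) = {epsilon, a, b}
FIRST(S) = {epsilon, a, b, f}  (via J, Q S F)
FIRST(F) = {a, b, f}  (via J F, S f)
FIRST(Q) = {epsilon, a, b, f}  (via S b)
FIRST(S J F): take FIRST of each symbol in turn, carrying on past any symbol whose FIRST contains epsilon; result {a, b, f}.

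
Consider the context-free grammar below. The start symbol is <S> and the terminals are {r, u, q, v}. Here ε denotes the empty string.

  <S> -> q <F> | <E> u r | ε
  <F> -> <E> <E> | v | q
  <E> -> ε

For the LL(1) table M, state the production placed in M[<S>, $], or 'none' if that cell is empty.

<S> -> ε

FIRST(<E>): from <E>->ε we get {ε}. So FIRST(<E>) = {ε}.
FIRST(<S>): from <S>->q <F> we get {q}; from <S>-><E> u r we get {u}; from <S>->ε we get {ε}. So FIRST(<S>) = {ε, q, u}.
FIRST(<F>): from <F>-><E> <E> we get {ε}; from <F>->v we get {v}; from <F>->q we get {q}. So FIRST(<F>) = {ε, q, v}.
FOLLOW(<S>) includes $ since <S> is the start symbol.
FOLLOW(<S>): <S> appears on no right-hand side. Thus FOLLOW(<S>) = {$}.
For <S> -> q <F>: FIRST(q <F>) = {q}, so it goes in M[<S>, t] for t ∈ {q}.
For <S> -> <E> u r: FIRST(<E> u r) = {u}, so it goes in M[<S>, t] for t ∈ {u}.
For <S> -> ε: FIRST(ε) = {ε}, so it goes in M[<S>, t] for t ∈ {}; since ε ∈ FIRST, also for every t ∈ FOLLOW(<S>) = {$}.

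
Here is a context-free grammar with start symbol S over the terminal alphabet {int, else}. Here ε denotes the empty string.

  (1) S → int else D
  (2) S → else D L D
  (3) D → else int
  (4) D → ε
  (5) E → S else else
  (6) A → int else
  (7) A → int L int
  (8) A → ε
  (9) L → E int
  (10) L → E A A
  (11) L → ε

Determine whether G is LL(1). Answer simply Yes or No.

FIRST(S) = {else, int}
FIRST(D) = {ε, else}
FIRST(E) = {else, int}
FIRST(A) = {ε, int}
FIRST(L) = {ε, else, int}
FOLLOW(S) = {$, else}
FOLLOW(D) = {$, else, int}
FOLLOW(E) = {$, else, int}
FOLLOW(A) = {$, else, int}
FOLLOW(L) = {$, else, int}
Cell M[A, int] receives both A → int else and A → int L int and A → ε — the grammar is not LL(1).

No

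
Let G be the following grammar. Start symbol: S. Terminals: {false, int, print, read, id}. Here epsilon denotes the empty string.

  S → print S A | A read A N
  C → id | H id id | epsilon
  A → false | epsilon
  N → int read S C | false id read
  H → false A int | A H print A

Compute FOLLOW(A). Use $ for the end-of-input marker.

{$, false, id, int, print, read}

FIRST(A): from A→false we get {false}; from A→epsilon we get {epsilon}. So FIRST(A) = {epsilon, false}.
FIRST(N): from N→int read S C we get {int}; from N→false id read we get {false}. So FIRST(N) = {false, int}.
FIRST(S): from S→print S A we get {print}; from S→A read A N we get {false, read}. So FIRST(S) = {false, print, read}.
FIRST(H): from H→false A int we get {false}; from H→A H print A we get {false}. So FIRST(H) = {false}.
FIRST(C): from C→id we get {id}; from C→H id id we get {false}; from C→epsilon we get {epsilon}. So FIRST(C) = {epsilon, false, id}.
FOLLOW(S) includes $ since S is the start symbol.
FOLLOW(H): in C→H id id, H is followed by id id with FIRST {id}; in H→A H print A, H is followed by print A with FIRST {print}. Thus FOLLOW(H) = {id, print}.
FOLLOW(S): in S→print S A, S is followed by A with FIRST {epsilon, false}; in S→print S A, the suffix after S is nullable (adds nothing new); in N→int read S C, S is followed by C with FIRST {epsilon, false, id}; in N→int read S C, the suffix after S is nullable, so FOLLOW(S) ⊇ FOLLOW(N) = {$, false, id}. Thus FOLLOW(S) = {$, false, id}.
FOLLOW(A): in S→print S A, the suffix after A is empty, so FOLLOW(A) ⊇ FOLLOW(S) = {$, false, id}; in S→A read A N (occurrence 1), A is followed by read A N with FIRST {read}; in S→A read A N (occurrence 2), A is followed by N with FIRST {false, int}; in H→false A int, A is followed by int with FIRST {int}; in H→A H print A (occurrence 1), A is followed by H print A with FIRST {false}; in H→A H print A (occurrence 2), the suffix after A is empty, so FOLLOW(A) ⊇ FOLLOW(H) = {id, print}. Thus FOLLOW(A) = {$, false, id, int, print, read}.
FOLLOW(N): in S→A read A N, the suffix after N is empty, so FOLLOW(N) ⊇ FOLLOW(S) = {$, false, id}. Thus FOLLOW(N) = {$, false, id}.
FOLLOW(C): in N→int read S C, the suffix after C is empty, so FOLLOW(C) ⊇ FOLLOW(N) = {$, false, id}. Thus FOLLOW(C) = {$, false, id}.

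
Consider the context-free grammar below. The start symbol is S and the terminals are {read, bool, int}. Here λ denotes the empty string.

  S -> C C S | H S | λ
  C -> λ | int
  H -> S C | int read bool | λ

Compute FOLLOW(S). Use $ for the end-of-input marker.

{$, int}

FIRST(C): from C->λ we get {λ}; from C->int we get {int}. So FIRST(C) = {λ, int}.
FIRST(S): from S->C C S we get {λ, int}; from S->H S we get {λ, int}; from S->λ we get {λ}. So FIRST(S) = {λ, int}.
FIRST(H): from H->S C we get {λ, int}; from H->int read bool we get {int}; from H->λ we get {λ}. So FIRST(H) = {λ, int}.
FOLLOW(S) includes $ since S is the start symbol.
FOLLOW(S): in S->C C S, the suffix after S is empty (adds nothing new); in S->H S, the suffix after S is empty (adds nothing new); in H->S C, S is followed by C with FIRST {λ, int}; in H->S C, the suffix after S is nullable, so FOLLOW(S) ⊇ FOLLOW(H) = {$, int}. Thus FOLLOW(S) = {$, int}.
FOLLOW(H): in S->H S, H is followed by S with FIRST {λ, int}; in S->H S, the suffix after H is nullable, so FOLLOW(H) ⊇ FOLLOW(S) = {$, int}. Thus FOLLOW(H) = {$, int}.
FOLLOW(C): in S->C C S (occurrence 1), C is followed by C S with FIRST {λ, int}; in S->C C S (occurrence 1), the suffix after C is nullable, so FOLLOW(C) ⊇ FOLLOW(S) = {$, int}; in S->C C S (occurrence 2), C is followed by S with FIRST {λ, int}; in S->C C S (occurrence 2), the suffix after C is nullable, so FOLLOW(C) ⊇ FOLLOW(S) = {$, int}; in H->S C, the suffix after C is empty, so FOLLOW(C) ⊇ FOLLOW(H) = {$, int}. Thus FOLLOW(C) = {$, int}.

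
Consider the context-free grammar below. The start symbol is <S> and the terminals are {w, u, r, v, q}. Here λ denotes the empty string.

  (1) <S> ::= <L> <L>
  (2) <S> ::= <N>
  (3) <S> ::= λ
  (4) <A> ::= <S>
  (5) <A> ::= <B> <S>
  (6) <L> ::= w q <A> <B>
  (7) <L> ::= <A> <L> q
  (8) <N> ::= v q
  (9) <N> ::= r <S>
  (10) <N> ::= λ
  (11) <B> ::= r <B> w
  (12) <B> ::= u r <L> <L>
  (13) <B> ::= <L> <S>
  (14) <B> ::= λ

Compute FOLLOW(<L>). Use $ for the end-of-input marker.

FIRST(<N>) = {λ, r, v}
FIRST(<S>) = {λ, r, u, v, w}  (via <L> <L>, <N>)
FIRST(<A>) = {λ, r, u, v, w}  (via <S>, <B> <S>)
FIRST(<L>) = {r, u, v, w}  (via <A> <L> q)
FIRST(<B>) = {λ, r, u, v, w}  (via <L> <S>)
FOLLOW(<S>) includes $ since <S> is the start symbol.
FOLLOW(<S>): in <A>::=<S>, the suffix after <S> is empty, so FOLLOW(<S>) ⊇ FOLLOW(<A>) = {$, q, r, u, v, w}; in <A>::=<B> <S>, the suffix after <S> is empty, so FOLLOW(<S>) ⊇ FOLLOW(<A>) = {$, q, r, u, v, w}; in <N>::=r <S>, the suffix after <S> is empty, so FOLLOW(<S>) ⊇ FOLLOW(<N>) = {$, q, r, u, v, w}; in <B>::=<L> <S>, the suffix after <S> is empty, so FOLLOW(<S>) ⊇ FOLLOW(<B>) = {$, q, r, u, v, w}. Thus FOLLOW(<S>) = {$, q, r, u, v, w}.
FOLLOW(<N>): in <S>::=<N>, the suffix after <N> is empty, so FOLLOW(<N>) ⊇ FOLLOW(<S>) = {$, q, r, u, v, w}. Thus FOLLOW(<N>) = {$, q, r, u, v, w}.
FOLLOW(<A>): in <L>::=w q <A> <B>, <A> is followed by <B> with FIRST {λ, r, u, v, w}; in <L>::=w q <A> <B>, the suffix after <A> is nullable, so FOLLOW(<A>) ⊇ FOLLOW(<L>) = {$, q, r, u, v, w}; in <L>::=<A> <L> q, <A> is followed by <L> q with FIRST {r, u, v, w}. Thus FOLLOW(<A>) = {$, q, r, u, v, w}.
FOLLOW(<L>): in <S>::=<L> <L> (occurrence 1), <L> is followed by <L> with FIRST {r, u, v, w}; in <S>::=<L> <L> (occurrence 2), the suffix after <L> is empty, so FOLLOW(<L>) ⊇ FOLLOW(<S>) = {$, q, r, u, v, w}; in <L>::=<A> <L> q, <L> is followed by q with FIRST {q}; in <B>::=u r <L> <L> (occurrence 1), <L> is followed by <L> with FIRST {r, u, v, w}; in <B>::=u r <L> <L> (occurrence 2), the suffix after <L> is empty, so FOLLOW(<L>) ⊇ FOLLOW(<B>) = {$, q, r, u, v, w}; in <B>::=<L> <S>, <L> is followed by <S> with FIRST {λ, r, u, v, w}; in <B>::=<L> <S>, the suffix after <L> is nullable, so FOLLOW(<L>) ⊇ FOLLOW(<B>) = {$, q, r, u, v, w}. Thus FOLLOW(<L>) = {$, q, r, u, v, w}.
FOLLOW(<B>): in <A>::=<B> <S>, <B> is followed by <S> with FIRST {λ, r, u, v, w}; in <A>::=<B> <S>, the suffix after <B> is nullable, so FOLLOW(<B>) ⊇ FOLLOW(<A>) = {$, q, r, u, v, w}; in <L>::=w q <A> <B>, the suffix after <B> is empty, so FOLLOW(<B>) ⊇ FOLLOW(<L>) = {$, q, r, u, v, w}; in <B>::=r <B> w, <B> is followed by w with FIRST {w}. Thus FOLLOW(<B>) = {$, q, r, u, v, w}.

{$, q, r, u, v, w}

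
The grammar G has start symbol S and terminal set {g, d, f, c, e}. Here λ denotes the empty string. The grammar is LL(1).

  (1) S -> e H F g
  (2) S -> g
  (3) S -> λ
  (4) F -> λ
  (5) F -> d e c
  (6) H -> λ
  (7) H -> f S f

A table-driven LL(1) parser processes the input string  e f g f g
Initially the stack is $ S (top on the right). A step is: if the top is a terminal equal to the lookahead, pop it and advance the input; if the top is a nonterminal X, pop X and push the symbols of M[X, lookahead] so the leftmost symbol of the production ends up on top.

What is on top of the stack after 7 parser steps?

F

step 1: stack=$ S  input=e f g f g $  — expand S -> e H F g
step 2: stack=$ g F H e  input=e f g f g $  — match e
step 3: stack=$ g F H  input=f g f g $  — expand H -> f S f
step 4: stack=$ g F f S f  input=f g f g $  — match f
step 5: stack=$ g F f S  input=g f g $  — expand S -> g
step 6: stack=$ g F f g  input=g f g $  — match g
step 7: stack=$ g F f  input=f g $  — match f
Stack after step 7: $ g F (top = F).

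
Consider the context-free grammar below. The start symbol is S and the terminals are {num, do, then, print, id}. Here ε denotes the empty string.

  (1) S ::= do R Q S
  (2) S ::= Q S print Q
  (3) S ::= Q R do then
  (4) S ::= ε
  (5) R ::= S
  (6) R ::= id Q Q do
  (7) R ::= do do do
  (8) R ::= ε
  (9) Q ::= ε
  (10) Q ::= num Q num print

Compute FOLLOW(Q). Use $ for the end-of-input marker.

FIRST(Q) = {ε, num}
FIRST(S) = {ε, do, id, num, print}  (via Q S print Q, Q R do then)
FIRST(R) = {ε, do, id, num, print}  (via S)
FOLLOW(S) includes $ since S is the start symbol.
FOLLOW(S): in S::=do R Q S, the suffix after S is empty (adds nothing new); in S::=Q S print Q, S is followed by print Q with FIRST {print}; in R::=S, the suffix after S is empty, so FOLLOW(S) ⊇ FOLLOW(R) = {$, do, id, num, print}. Thus FOLLOW(S) = {$, do, id, num, print}.
FOLLOW(R): in S::=do R Q S, R is followed by Q S with FIRST {ε, do, id, num, print}; in S::=do R Q S, the suffix after R is nullable, so FOLLOW(R) ⊇ FOLLOW(S) = {$, do, id, num, print}; in S::=Q R do then, R is followed by do then with FIRST {do}. Thus FOLLOW(R) = {$, do, id, num, print}.
FOLLOW(Q): in S::=do R Q S, Q is followed by S with FIRST {ε, do, id, num, print}; in S::=do R Q S, the suffix after Q is nullable, so FOLLOW(Q) ⊇ FOLLOW(S) = {$, do, id, num, print}; in S::=Q S print Q (occurrence 1), Q is followed by S print Q with FIRST {do, id, num, print}; in S::=Q S print Q (occurrence 2), the suffix after Q is empty, so FOLLOW(Q) ⊇ FOLLOW(S) = {$, do, id, num, print}; in S::=Q R do then, Q is followed by R do then with FIRST {do, id, num, print}; in R::=id Q Q do (occurrence 1), Q is followed by Q do with FIRST {do, num}; in R::=id Q Q do (occurrence 2), Q is followed by do with FIRST {do}; in Q::=num Q num print, Q is followed by num print with FIRST {num}. Thus FOLLOW(Q) = {$, do, id, num, print}.

{$, do, id, num, print}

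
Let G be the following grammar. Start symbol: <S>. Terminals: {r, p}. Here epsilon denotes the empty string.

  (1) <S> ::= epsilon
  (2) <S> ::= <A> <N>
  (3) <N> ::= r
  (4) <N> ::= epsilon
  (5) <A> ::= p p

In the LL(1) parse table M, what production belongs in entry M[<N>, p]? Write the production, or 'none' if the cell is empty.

FIRST(<N>): from <N>::=r we get {r}; from <N>::=epsilon we get {epsilon}. So FIRST(<N>) = {epsilon, r}.
FIRST(<A>): from <A>::=p p we get {p}. So FIRST(<A>) = {p}.
FIRST(<S>): from <S>::=epsilon we get {epsilon}; from <S>::=<A> <N> we get {p}. So FIRST(<S>) = {epsilon, p}.
FOLLOW(<S>) includes $ since <S> is the start symbol.
FOLLOW(<S>): <S> appears on no right-hand side. Thus FOLLOW(<S>) = {$}.
FOLLOW(<N>): in <S>::=<A> <N>, the suffix after <N> is empty, so FOLLOW(<N>) ⊇ FOLLOW(<S>) = {$}. Thus FOLLOW(<N>) = {$}.
For <N> ::= r: FIRST(r) = {r}, so it goes in M[<N>, t] for t ∈ {r}.
For <N> ::= epsilon: FIRST(epsilon) = {epsilon}, so it goes in M[<N>, t] for t ∈ {}; since epsilon ∈ FIRST, also for every t ∈ FOLLOW(<N>) = {$}.
None of these place a production in M[<N>, p].

none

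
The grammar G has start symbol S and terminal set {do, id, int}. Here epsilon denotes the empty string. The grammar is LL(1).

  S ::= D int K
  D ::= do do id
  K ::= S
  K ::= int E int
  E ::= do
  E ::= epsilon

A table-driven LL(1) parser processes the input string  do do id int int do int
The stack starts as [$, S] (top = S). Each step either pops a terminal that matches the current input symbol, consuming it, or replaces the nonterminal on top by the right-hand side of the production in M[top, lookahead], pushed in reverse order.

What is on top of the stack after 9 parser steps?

     Stack             Input                      Action
  1  $ S               do do id int int do int $  expand S ::= D int K
  2  $ K int D         do do id int int do int $  expand D ::= do do id
  3  $ K int id do do  do do id int int do int $  match do
  4  $ K int id do     do id int int do int $     match do
  5  $ K int id        id int int do int $        match id
  6  $ K int           int int do int $           match int
  7  $ K               int do int $               expand K ::= int E int
  8  $ int E int       int do int $               match int
  9  $ int E           do int $                   expand E ::= do
Stack after step 9: $ int do (top = do).

do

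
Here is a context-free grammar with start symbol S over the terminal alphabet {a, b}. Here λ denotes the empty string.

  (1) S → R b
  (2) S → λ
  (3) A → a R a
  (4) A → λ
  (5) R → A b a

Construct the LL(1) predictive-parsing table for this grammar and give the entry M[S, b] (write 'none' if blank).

FIRST(A): from A→a R a we get {a}; from A→λ we get {λ}. So FIRST(A) = {λ, a}.
FIRST(R): from R→A b a we get {a, b}. So FIRST(R) = {a, b}.
FIRST(S): from S→R b we get {a, b}; from S→λ we get {λ}. So FIRST(S) = {λ, a, b}.
FOLLOW(S) includes $ since S is the start symbol.
FOLLOW(S): S appears on no right-hand side. Thus FOLLOW(S) = {$}.
For S → R b: FIRST(R b) = {a, b}, so it goes in M[S, t] for t ∈ {a, b}.
For S → λ: FIRST(λ) = {λ}, so it goes in M[S, t] for t ∈ {}; since λ ∈ FIRST, also for every t ∈ FOLLOW(S) = {$}.

S → R b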